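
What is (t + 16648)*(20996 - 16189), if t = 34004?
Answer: 243484164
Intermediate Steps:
(t + 16648)*(20996 - 16189) = (34004 + 16648)*(20996 - 16189) = 50652*4807 = 243484164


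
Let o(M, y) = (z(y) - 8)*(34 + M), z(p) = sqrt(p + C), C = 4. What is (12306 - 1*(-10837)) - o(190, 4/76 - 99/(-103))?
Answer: 24935 - 448*sqrt(4800521)/1957 ≈ 24433.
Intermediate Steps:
z(p) = sqrt(4 + p) (z(p) = sqrt(p + 4) = sqrt(4 + p))
o(M, y) = (-8 + sqrt(4 + y))*(34 + M) (o(M, y) = (sqrt(4 + y) - 8)*(34 + M) = (-8 + sqrt(4 + y))*(34 + M))
(12306 - 1*(-10837)) - o(190, 4/76 - 99/(-103)) = (12306 - 1*(-10837)) - (-272 - 8*190 + 34*sqrt(4 + (4/76 - 99/(-103))) + 190*sqrt(4 + (4/76 - 99/(-103)))) = (12306 + 10837) - (-272 - 1520 + 34*sqrt(4 + (4*(1/76) - 99*(-1/103))) + 190*sqrt(4 + (4*(1/76) - 99*(-1/103)))) = 23143 - (-272 - 1520 + 34*sqrt(4 + (1/19 + 99/103)) + 190*sqrt(4 + (1/19 + 99/103))) = 23143 - (-272 - 1520 + 34*sqrt(4 + 1984/1957) + 190*sqrt(4 + 1984/1957)) = 23143 - (-272 - 1520 + 34*sqrt(9812/1957) + 190*sqrt(9812/1957)) = 23143 - (-272 - 1520 + 34*(2*sqrt(4800521)/1957) + 190*(2*sqrt(4800521)/1957)) = 23143 - (-272 - 1520 + 68*sqrt(4800521)/1957 + 20*sqrt(4800521)/103) = 23143 - (-1792 + 448*sqrt(4800521)/1957) = 23143 + (1792 - 448*sqrt(4800521)/1957) = 24935 - 448*sqrt(4800521)/1957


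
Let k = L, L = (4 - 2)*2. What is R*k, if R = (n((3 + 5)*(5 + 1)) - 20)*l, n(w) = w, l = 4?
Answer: 448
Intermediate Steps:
L = 4 (L = 2*2 = 4)
k = 4
R = 112 (R = ((3 + 5)*(5 + 1) - 20)*4 = (8*6 - 20)*4 = (48 - 20)*4 = 28*4 = 112)
R*k = 112*4 = 448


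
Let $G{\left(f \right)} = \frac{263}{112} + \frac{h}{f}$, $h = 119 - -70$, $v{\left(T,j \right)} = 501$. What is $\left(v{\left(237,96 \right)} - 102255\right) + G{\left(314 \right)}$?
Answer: $- \frac{1789190461}{17584} \approx -1.0175 \cdot 10^{5}$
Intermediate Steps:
$h = 189$ ($h = 119 + 70 = 189$)
$G{\left(f \right)} = \frac{263}{112} + \frac{189}{f}$
$\left(v{\left(237,96 \right)} - 102255\right) + G{\left(314 \right)} = \left(501 - 102255\right) + \left(\frac{263}{112} + \frac{189}{314}\right) = -101754 + \frac{51875}{17584} = - \frac{1789190461}{17584}$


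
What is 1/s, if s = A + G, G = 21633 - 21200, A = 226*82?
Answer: 1/18965 ≈ 5.2729e-5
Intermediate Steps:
A = 18532
G = 433
s = 18965 (s = 18532 + 433 = 18965)
1/s = 1/18965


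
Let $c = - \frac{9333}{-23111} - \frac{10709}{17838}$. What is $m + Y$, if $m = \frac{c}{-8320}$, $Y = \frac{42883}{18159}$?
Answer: $\frac{9805877603678509}{4152301622067456} \approx 2.3616$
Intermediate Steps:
$Y = \frac{42883}{18159}$ ($Y = 42883 \cdot \frac{1}{18159} = \frac{42883}{18159} \approx 2.3615$)
$c = - \frac{81013645}{412254018}$ ($c = \left(-9333\right) \left(- \frac{1}{23111}\right) - \frac{10709}{17838} = \frac{9333}{23111} - \frac{10709}{17838} = - \frac{81013645}{412254018} \approx -0.19651$)
$m = \frac{16202729}{685990685952}$ ($m = - \frac{81013645}{412254018 \left(-8320\right)} = \left(- \frac{81013645}{412254018}\right) \left(- \frac{1}{8320}\right) = \frac{16202729}{685990685952} \approx 2.3619 \cdot 10^{-5}$)
$m + Y = \frac{16202729}{685990685952} + \frac{42883}{18159} = \frac{9805877603678509}{4152301622067456}$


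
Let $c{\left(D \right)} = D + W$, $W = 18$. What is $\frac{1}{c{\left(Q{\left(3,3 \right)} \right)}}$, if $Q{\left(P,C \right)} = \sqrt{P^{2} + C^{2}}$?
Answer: $\frac{1}{17} - \frac{\sqrt{2}}{102} \approx 0.044959$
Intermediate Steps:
$Q{\left(P,C \right)} = \sqrt{C^{2} + P^{2}}$
$c{\left(D \right)} = 18 + D$ ($c{\left(D \right)} = D + 18 = 18 + D$)
$\frac{1}{c{\left(Q{\left(3,3 \right)} \right)}} = \frac{1}{18 + \sqrt{3^{2} + 3^{2}}} = \frac{1}{18 + \sqrt{9 + 9}} = \frac{1}{18 + \sqrt{18}} = \frac{1}{18 + 3 \sqrt{2}}$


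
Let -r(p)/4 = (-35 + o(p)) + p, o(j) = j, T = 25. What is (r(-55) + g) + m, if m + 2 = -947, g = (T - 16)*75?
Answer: 306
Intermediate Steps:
g = 675 (g = (25 - 16)*75 = 9*75 = 675)
r(p) = 140 - 8*p (r(p) = -4*((-35 + p) + p) = -4*(-35 + 2*p) = 140 - 8*p)
m = -949 (m = -2 - 947 = -949)
(r(-55) + g) + m = ((140 - 8*(-55)) + 675) - 949 = ((140 + 440) + 675) - 949 = (580 + 675) - 949 = 1255 - 949 = 306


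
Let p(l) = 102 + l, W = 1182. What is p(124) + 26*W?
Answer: 30958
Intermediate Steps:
p(124) + 26*W = (102 + 124) + 26*1182 = 226 + 30732 = 30958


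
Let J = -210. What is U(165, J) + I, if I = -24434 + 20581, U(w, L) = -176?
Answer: -4029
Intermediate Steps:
I = -3853
U(165, J) + I = -176 - 3853 = -4029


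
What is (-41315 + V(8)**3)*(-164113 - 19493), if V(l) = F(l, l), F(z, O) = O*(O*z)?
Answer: -24635594485278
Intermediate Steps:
F(z, O) = z*O**2
V(l) = l**3 (V(l) = l*l**2 = l**3)
(-41315 + V(8)**3)*(-164113 - 19493) = (-41315 + (8**3)**3)*(-164113 - 19493) = (-41315 + 512**3)*(-183606) = (-41315 + 134217728)*(-183606) = 134176413*(-183606) = -24635594485278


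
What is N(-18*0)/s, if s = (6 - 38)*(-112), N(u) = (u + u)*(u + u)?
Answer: 0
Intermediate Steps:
N(u) = 4*u**2 (N(u) = (2*u)*(2*u) = 4*u**2)
s = 3584 (s = -32*(-112) = 3584)
N(-18*0)/s = (4*(-18*0)**2)/3584 = (4*0**2)*(1/3584) = (4*0)*(1/3584) = 0*(1/3584) = 0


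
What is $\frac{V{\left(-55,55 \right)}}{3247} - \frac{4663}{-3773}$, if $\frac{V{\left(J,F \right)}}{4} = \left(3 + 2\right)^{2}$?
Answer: $\frac{15518061}{12250931} \approx 1.2667$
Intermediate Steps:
$V{\left(J,F \right)} = 100$ ($V{\left(J,F \right)} = 4 \left(3 + 2\right)^{2} = 4 \cdot 5^{2} = 4 \cdot 25 = 100$)
$\frac{V{\left(-55,55 \right)}}{3247} - \frac{4663}{-3773} = \frac{100}{3247} - \frac{4663}{-3773} = 100 \cdot \frac{1}{3247} - - \frac{4663}{3773} = \frac{100}{3247} + \frac{4663}{3773} = \frac{15518061}{12250931}$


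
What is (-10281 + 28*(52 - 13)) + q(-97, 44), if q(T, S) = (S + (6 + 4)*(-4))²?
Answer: -9173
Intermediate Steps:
q(T, S) = (-40 + S)² (q(T, S) = (S + 10*(-4))² = (S - 40)² = (-40 + S)²)
(-10281 + 28*(52 - 13)) + q(-97, 44) = (-10281 + 28*(52 - 13)) + (-40 + 44)² = (-10281 + 28*39) + 4² = (-10281 + 1092) + 16 = -9189 + 16 = -9173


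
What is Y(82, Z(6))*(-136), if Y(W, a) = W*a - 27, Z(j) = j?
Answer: -63240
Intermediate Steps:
Y(W, a) = -27 + W*a
Y(82, Z(6))*(-136) = (-27 + 82*6)*(-136) = (-27 + 492)*(-136) = 465*(-136) = -63240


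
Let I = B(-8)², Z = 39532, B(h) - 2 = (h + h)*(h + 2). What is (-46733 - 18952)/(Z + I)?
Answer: -65685/49136 ≈ -1.3368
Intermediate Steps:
B(h) = 2 + 2*h*(2 + h) (B(h) = 2 + (h + h)*(h + 2) = 2 + (2*h)*(2 + h) = 2 + 2*h*(2 + h))
I = 9604 (I = (2 + 2*(-8)² + 4*(-8))² = (2 + 2*64 - 32)² = (2 + 128 - 32)² = 98² = 9604)
(-46733 - 18952)/(Z + I) = (-46733 - 18952)/(39532 + 9604) = -65685/49136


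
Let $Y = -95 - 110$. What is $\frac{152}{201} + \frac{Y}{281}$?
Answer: $\frac{1507}{56481} \approx 0.026682$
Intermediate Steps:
$Y = -205$
$\frac{152}{201} + \frac{Y}{281} = \frac{152}{201} - \frac{205}{281} = \frac{1507}{56481}$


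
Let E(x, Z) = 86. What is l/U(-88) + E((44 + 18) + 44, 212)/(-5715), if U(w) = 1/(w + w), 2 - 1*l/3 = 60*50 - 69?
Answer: 8838315994/5715 ≈ 1.5465e+6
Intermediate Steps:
l = -8787 (l = 6 - 3*(60*50 - 69) = 6 - 3*(3000 - 69) = 6 - 3*2931 = 6 - 8793 = -8787)
U(w) = 1/(2*w)
l/U(-88) + E((44 + 18) + 44, 212)/(-5715) = -8787/((½)/(-88)) + 86/(-5715) = -8787/((½)*(-1/88)) + 86*(-1/5715) = -8787/(-1/176) - 86/5715 = -8787*(-176) - 86/5715 = 1546512 - 86/5715 = 8838315994/5715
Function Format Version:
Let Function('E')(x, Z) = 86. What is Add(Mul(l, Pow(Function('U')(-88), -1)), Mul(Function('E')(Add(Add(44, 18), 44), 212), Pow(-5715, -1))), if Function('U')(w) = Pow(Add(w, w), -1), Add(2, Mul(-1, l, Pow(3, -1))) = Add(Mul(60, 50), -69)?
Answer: Rational(8838315994, 5715) ≈ 1.5465e+6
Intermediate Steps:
l = -8787 (l = Add(6, Mul(-3, Add(Mul(60, 50), -69))) = Add(6, Mul(-3, Add(3000, -69))) = Add(6, Mul(-3, 2931)) = Add(6, -8793) = -8787)
Function('U')(w) = Mul(Rational(1, 2), Pow(w, -1)) (Function('U')(w) = Pow(Mul(2, w), -1) = Mul(Rational(1, 2), Pow(w, -1)))
Add(Mul(l, Pow(Function('U')(-88), -1)), Mul(Function('E')(Add(Add(44, 18), 44), 212), Pow(-5715, -1))) = Add(Mul(-8787, Pow(Mul(Rational(1, 2), Pow(-88, -1)), -1)), Mul(86, Pow(-5715, -1))) = Add(Mul(-8787, Pow(Mul(Rational(1, 2), Rational(-1, 88)), -1)), Mul(86, Rational(-1, 5715))) = Add(Mul(-8787, Pow(Rational(-1, 176), -1)), Rational(-86, 5715)) = Add(Mul(-8787, -176), Rational(-86, 5715)) = Add(1546512, Rational(-86, 5715)) = Rational(8838315994, 5715)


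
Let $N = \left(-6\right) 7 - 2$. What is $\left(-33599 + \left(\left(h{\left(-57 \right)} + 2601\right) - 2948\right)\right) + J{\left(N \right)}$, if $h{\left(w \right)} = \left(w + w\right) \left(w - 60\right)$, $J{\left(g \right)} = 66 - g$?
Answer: $-20498$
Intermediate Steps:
$N = -44$ ($N = -42 - 2 = -44$)
$h{\left(w \right)} = 2 w \left(-60 + w\right)$
$\left(-33599 + \left(\left(h{\left(-57 \right)} + 2601\right) - 2948\right)\right) + J{\left(N \right)} = \left(-33599 - \left(347 + 114 \left(-60 - 57\right)\right)\right) + \left(66 - -44\right) = \left(-33599 + \left(\left(2 \left(-57\right) \left(-117\right) + 2601\right) - 2948\right)\right) + \left(66 + 44\right) = \left(-33599 + \left(\left(13338 + 2601\right) - 2948\right)\right) + 110 = \left(-33599 + \left(15939 - 2948\right)\right) + 110 = \left(-33599 + 12991\right) + 110 = -20608 + 110 = -20498$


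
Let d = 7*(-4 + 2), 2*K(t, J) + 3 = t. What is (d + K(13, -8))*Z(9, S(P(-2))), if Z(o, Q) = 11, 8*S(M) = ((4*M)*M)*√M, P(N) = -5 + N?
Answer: -99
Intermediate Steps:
K(t, J) = -3/2 + t/2
S(M) = M^(5/2)/2 (S(M) = (((4*M)*M)*√M)/8 = ((4*M²)*√M)/8 = (4*M^(5/2))/8 = M^(5/2)/2)
d = -14 (d = 7*(-2) = -14)
(d + K(13, -8))*Z(9, S(P(-2))) = (-14 + (-3/2 + (½)*13))*11 = (-14 + (-3/2 + 13/2))*11 = (-14 + 5)*11 = -9*11 = -99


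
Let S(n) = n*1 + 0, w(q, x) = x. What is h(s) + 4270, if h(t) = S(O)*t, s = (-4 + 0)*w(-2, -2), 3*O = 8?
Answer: 12874/3 ≈ 4291.3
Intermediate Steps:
O = 8/3 (O = (1/3)*8 = 8/3 ≈ 2.6667)
s = 8 (s = (-4 + 0)*(-2) = -4*(-2) = 8)
S(n) = n (S(n) = n + 0 = n)
h(t) = 8*t/3
h(s) + 4270 = (8/3)*8 + 4270 = 64/3 + 4270 = 12874/3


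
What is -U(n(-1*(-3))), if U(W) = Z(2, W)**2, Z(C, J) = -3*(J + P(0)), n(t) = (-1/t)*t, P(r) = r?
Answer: -9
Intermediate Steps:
n(t) = -1
Z(C, J) = -3*J (Z(C, J) = -3*(J + 0) = -3*J)
U(W) = 9*W**2 (U(W) = (-3*W)**2 = 9*W**2)
-U(n(-1*(-3))) = -9*(-1)**2 = -9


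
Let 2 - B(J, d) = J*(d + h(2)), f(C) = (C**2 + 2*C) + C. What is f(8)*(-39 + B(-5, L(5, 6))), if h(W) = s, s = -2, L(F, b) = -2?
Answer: -5016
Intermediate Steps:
h(W) = -2
f(C) = C**2 + 3*C
B(J, d) = 2 - J*(-2 + d) (B(J, d) = 2 - J*(d - 2) = 2 - J*(-2 + d))
f(8)*(-39 + B(-5, L(5, 6))) = (8*(3 + 8))*(-39 + (2 + 2*(-5) - 1*(-5)*(-2))) = (8*11)*(-39 + (2 - 10 - 10)) = 88*(-39 - 18) = 88*(-57) = -5016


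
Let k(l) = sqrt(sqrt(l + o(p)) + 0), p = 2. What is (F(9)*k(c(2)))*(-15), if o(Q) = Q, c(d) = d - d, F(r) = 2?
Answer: -30*2**(1/4) ≈ -35.676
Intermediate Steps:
c(d) = 0
k(l) = (2 + l)**(1/4) (k(l) = sqrt(sqrt(l + 2) + 0) = sqrt(sqrt(2 + l) + 0) = sqrt(sqrt(2 + l)) = (2 + l)**(1/4))
(F(9)*k(c(2)))*(-15) = (2*(2 + 0)**(1/4))*(-15) = (2*2**(1/4))*(-15) = -30*2**(1/4)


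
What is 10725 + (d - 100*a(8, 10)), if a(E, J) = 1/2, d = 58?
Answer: 10733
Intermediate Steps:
a(E, J) = ½
10725 + (d - 100*a(8, 10)) = 10725 + (58 - 100*½) = 10725 + (58 - 50) = 10725 + 8 = 10733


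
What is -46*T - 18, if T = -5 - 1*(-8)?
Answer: -156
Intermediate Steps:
T = 3 (T = -5 + 8 = 3)
-46*T - 18 = -46*3 - 18 = -138 - 18 = -156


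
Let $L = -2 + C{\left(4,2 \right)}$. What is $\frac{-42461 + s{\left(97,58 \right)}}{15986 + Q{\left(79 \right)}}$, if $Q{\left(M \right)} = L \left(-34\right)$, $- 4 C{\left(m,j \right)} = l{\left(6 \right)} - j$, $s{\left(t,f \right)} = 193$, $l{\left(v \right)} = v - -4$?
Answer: $- \frac{21134}{8061} \approx -2.6218$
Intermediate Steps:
$l{\left(v \right)} = 4 + v$ ($l{\left(v \right)} = v + 4 = 4 + v$)
$C{\left(m,j \right)} = - \frac{5}{2} + \frac{j}{4}$ ($C{\left(m,j \right)} = - \frac{\left(4 + 6\right) - j}{4} = - \frac{10 - j}{4} = - \frac{5}{2} + \frac{j}{4}$)
$L = -4$ ($L = -2 + \left(- \frac{5}{2} + \frac{1}{4} \cdot 2\right) = -2 + \left(- \frac{5}{2} + \frac{1}{2}\right) = -2 - 2 = -4$)
$Q{\left(M \right)} = 136$ ($Q{\left(M \right)} = \left(-4\right) \left(-34\right) = 136$)
$\frac{-42461 + s{\left(97,58 \right)}}{15986 + Q{\left(79 \right)}} = \frac{-42461 + 193}{15986 + 136} = - \frac{42268}{16122} = \left(-42268\right) \frac{1}{16122} = - \frac{21134}{8061}$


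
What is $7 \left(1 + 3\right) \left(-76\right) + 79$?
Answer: $-2049$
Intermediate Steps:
$7 \left(1 + 3\right) \left(-76\right) + 79 = 7 \cdot 4 \left(-76\right) + 79 = 28 \left(-76\right) + 79 = -2128 + 79 = -2049$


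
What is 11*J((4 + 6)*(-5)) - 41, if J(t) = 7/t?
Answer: -2127/50 ≈ -42.540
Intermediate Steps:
11*J((4 + 6)*(-5)) - 41 = 11*(7/(((4 + 6)*(-5)))) - 41 = 11*(7/((10*(-5)))) - 41 = 11*(7/(-50)) - 41 = 11*(7*(-1/50)) - 41 = 11*(-7/50) - 41 = -77/50 - 41 = -2127/50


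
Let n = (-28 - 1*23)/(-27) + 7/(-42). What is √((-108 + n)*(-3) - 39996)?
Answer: I*√1428378/6 ≈ 199.19*I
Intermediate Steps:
n = 31/18 (n = (-28 - 23)*(-1/27) + 7*(-1/42) = -51*(-1/27) - ⅙ = 17/9 - ⅙ = 31/18 ≈ 1.7222)
√((-108 + n)*(-3) - 39996) = √((-108 + 31/18)*(-3) - 39996) = √(-1913/18*(-3) - 39996) = √(1913/6 - 39996) = √(-238063/6) = I*√1428378/6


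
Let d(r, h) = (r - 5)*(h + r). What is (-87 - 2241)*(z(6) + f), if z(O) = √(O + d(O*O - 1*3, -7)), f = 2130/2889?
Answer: -550960/321 - 2328*√734 ≈ -64788.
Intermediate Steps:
f = 710/963 (f = 2130*(1/2889) = 710/963 ≈ 0.73728)
d(r, h) = (-5 + r)*(h + r)
z(O) = √(71 + O + (-3 + O²)² - 12*O²) (z(O) = √(O + ((O*O - 1*3)² - 5*(-7) - 5*(O*O - 1*3) - 7*(O*O - 1*3))) = √(O + ((O² - 3)² + 35 - 5*(O² - 3) - 7*(O² - 3))) = √(O + ((-3 + O²)² + 35 - 5*(-3 + O²) - 7*(-3 + O²))) = √(O + ((-3 + O²)² + 35 + (15 - 5*O²) + (21 - 7*O²))) = √(O + (71 + (-3 + O²)² - 12*O²)) = √(71 + O + (-3 + O²)² - 12*O²))
(-87 - 2241)*(z(6) + f) = (-87 - 2241)*(√(80 + 6 + 6⁴ - 18*6²) + 710/963) = -2328*(√(80 + 6 + 1296 - 18*36) + 710/963) = -2328*(√(80 + 6 + 1296 - 648) + 710/963) = -2328*(√734 + 710/963) = -2328*(710/963 + √734) = -550960/321 - 2328*√734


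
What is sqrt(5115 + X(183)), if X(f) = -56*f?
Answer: I*sqrt(5133) ≈ 71.645*I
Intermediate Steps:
sqrt(5115 + X(183)) = sqrt(5115 - 56*183) = sqrt(5115 - 10248) = sqrt(-5133) = I*sqrt(5133)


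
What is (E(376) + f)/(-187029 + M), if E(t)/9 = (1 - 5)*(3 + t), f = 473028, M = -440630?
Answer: -459384/627659 ≈ -0.73190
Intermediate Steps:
E(t) = -108 - 36*t (E(t) = 9*((1 - 5)*(3 + t)) = 9*(-4*(3 + t)) = 9*(-12 - 4*t) = -108 - 36*t)
(E(376) + f)/(-187029 + M) = ((-108 - 36*376) + 473028)/(-187029 - 440630) = ((-108 - 13536) + 473028)/(-627659) = (-13644 + 473028)*(-1/627659) = 459384*(-1/627659) = -459384/627659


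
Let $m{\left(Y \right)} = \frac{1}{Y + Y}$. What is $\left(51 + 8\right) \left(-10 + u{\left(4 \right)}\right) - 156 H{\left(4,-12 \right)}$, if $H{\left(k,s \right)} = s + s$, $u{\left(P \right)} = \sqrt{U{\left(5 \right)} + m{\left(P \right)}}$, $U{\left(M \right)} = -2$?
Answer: $3154 + \frac{59 i \sqrt{30}}{4} \approx 3154.0 + 80.789 i$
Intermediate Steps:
$m{\left(Y \right)} = \frac{1}{2 Y}$
$u{\left(P \right)} = \sqrt{-2 + \frac{1}{2 P}}$
$H{\left(k,s \right)} = 2 s$
$\left(51 + 8\right) \left(-10 + u{\left(4 \right)}\right) - 156 H{\left(4,-12 \right)} = \left(51 + 8\right) \left(-10 + \frac{\sqrt{-8 + \frac{2}{4}}}{2}\right) - 156 \cdot 2 \left(-12\right) = 59 \left(-10 + \frac{\sqrt{-8 + 2 \cdot \frac{1}{4}}}{2}\right) - -3744 = 59 \left(-10 + \frac{\sqrt{-8 + \frac{1}{2}}}{2}\right) + 3744 = 59 \left(-10 + \frac{\sqrt{- \frac{15}{2}}}{2}\right) + 3744 = 59 \left(-10 + \frac{\frac{1}{2} i \sqrt{30}}{2}\right) + 3744 = 59 \left(-10 + \frac{i \sqrt{30}}{4}\right) + 3744 = \left(-590 + \frac{59 i \sqrt{30}}{4}\right) + 3744 = 3154 + \frac{59 i \sqrt{30}}{4}$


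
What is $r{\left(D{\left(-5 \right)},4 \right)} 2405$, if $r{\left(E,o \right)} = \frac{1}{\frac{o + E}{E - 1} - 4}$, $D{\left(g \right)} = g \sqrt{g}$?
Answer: $\frac{2405 \left(i - 5 \sqrt{5}\right)}{- 8 i + 15 \sqrt{5}} \approx -774.7 - 113.07 i$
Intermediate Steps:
$D{\left(g \right)} = g^{\frac{3}{2}}$
$r{\left(E,o \right)} = \frac{1}{-4 + \frac{E + o}{-1 + E}}$ ($r{\left(E,o \right)} = \frac{1}{\frac{E + o}{-1 + E} - 4} = \frac{1}{-4 + \frac{E + o}{-1 + E}}$)
$r{\left(D{\left(-5 \right)},4 \right)} 2405 = \frac{-1 + \left(-5\right)^{\frac{3}{2}}}{4 + 4 - 3 \left(-5\right)^{\frac{3}{2}}} \cdot 2405 = \frac{-1 - 5 i \sqrt{5}}{4 + 4 - 3 \left(- 5 i \sqrt{5}\right)} 2405 = \frac{-1 - 5 i \sqrt{5}}{4 + 4 + 15 i \sqrt{5}} \cdot 2405 = \frac{-1 - 5 i \sqrt{5}}{8 + 15 i \sqrt{5}} \cdot 2405 = \frac{2405 \left(-1 - 5 i \sqrt{5}\right)}{8 + 15 i \sqrt{5}}$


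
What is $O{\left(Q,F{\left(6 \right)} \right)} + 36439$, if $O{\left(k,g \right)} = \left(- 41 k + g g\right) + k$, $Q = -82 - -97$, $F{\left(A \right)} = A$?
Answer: $35875$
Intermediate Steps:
$Q = 15$ ($Q = -82 + 97 = 15$)
$O{\left(k,g \right)} = g^{2} - 40 k$ ($O{\left(k,g \right)} = \left(- 41 k + g^{2}\right) + k = \left(g^{2} - 41 k\right) + k = g^{2} - 40 k$)
$O{\left(Q,F{\left(6 \right)} \right)} + 36439 = \left(6^{2} - 600\right) + 36439 = \left(36 - 600\right) + 36439 = -564 + 36439 = 35875$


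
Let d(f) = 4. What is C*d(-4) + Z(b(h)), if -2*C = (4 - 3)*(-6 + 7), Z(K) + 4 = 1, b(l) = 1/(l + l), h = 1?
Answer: -5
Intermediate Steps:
b(l) = 1/(2*l)
Z(K) = -3 (Z(K) = -4 + 1 = -3)
C = -½ (C = -(4 - 3)*(-6 + 7)/2 = -1/2 = -½*1 = -½ ≈ -0.50000)
C*d(-4) + Z(b(h)) = -½*4 - 3 = -2 - 3 = -5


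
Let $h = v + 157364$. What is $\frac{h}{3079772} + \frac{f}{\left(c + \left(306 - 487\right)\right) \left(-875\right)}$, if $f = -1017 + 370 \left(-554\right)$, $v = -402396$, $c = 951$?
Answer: $\frac{10666670061}{47159008750} \approx 0.22619$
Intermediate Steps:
$f = -205997$ ($f = -1017 - 204980 = -205997$)
$h = -245032$ ($h = -402396 + 157364 = -245032$)
$\frac{h}{3079772} + \frac{f}{\left(c + \left(306 - 487\right)\right) \left(-875\right)} = - \frac{245032}{3079772} - \frac{205997}{\left(951 + \left(306 - 487\right)\right) \left(-875\right)} = \left(-245032\right) \frac{1}{3079772} - \frac{205997}{\left(951 + \left(306 - 487\right)\right) \left(-875\right)} = - \frac{61258}{769943} - \frac{205997}{\left(951 - 181\right) \left(-875\right)} = - \frac{61258}{769943} - \frac{205997}{770 \left(-875\right)} = - \frac{61258}{769943} - \frac{205997}{-673750} = - \frac{61258}{769943} - - \frac{18727}{61250} = - \frac{61258}{769943} + \frac{18727}{61250} = \frac{10666670061}{47159008750}$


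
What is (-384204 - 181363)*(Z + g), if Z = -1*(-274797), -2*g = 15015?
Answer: -302340241293/2 ≈ -1.5117e+11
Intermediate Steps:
g = -15015/2 (g = -½*15015 = -15015/2 ≈ -7507.5)
Z = 274797
(-384204 - 181363)*(Z + g) = (-384204 - 181363)*(274797 - 15015/2) = -565567*534579/2 = -302340241293/2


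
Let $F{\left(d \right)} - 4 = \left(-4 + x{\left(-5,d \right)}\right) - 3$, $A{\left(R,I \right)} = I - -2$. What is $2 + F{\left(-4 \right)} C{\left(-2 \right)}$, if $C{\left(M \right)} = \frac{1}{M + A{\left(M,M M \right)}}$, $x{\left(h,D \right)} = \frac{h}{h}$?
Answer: $\frac{3}{2} \approx 1.5$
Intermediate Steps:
$x{\left(h,D \right)} = 1$
$A{\left(R,I \right)} = 2 + I$ ($A{\left(R,I \right)} = I + 2 = 2 + I$)
$F{\left(d \right)} = -2$ ($F{\left(d \right)} = 4 + \left(\left(-4 + 1\right) - 3\right) = 4 - 6 = -2$)
$C{\left(M \right)} = \frac{1}{2 + M + M^{2}}$ ($C{\left(M \right)} = \frac{1}{M + \left(2 + M M\right)} = \frac{1}{M + \left(2 + M^{2}\right)} = \frac{1}{2 + M + M^{2}}$)
$2 + F{\left(-4 \right)} C{\left(-2 \right)} = 2 - \frac{2}{2 - 2 + \left(-2\right)^{2}} = 2 - \frac{2}{2 - 2 + 4} = 2 - \frac{2}{4} = 2 - \frac{1}{2} = \frac{3}{2}$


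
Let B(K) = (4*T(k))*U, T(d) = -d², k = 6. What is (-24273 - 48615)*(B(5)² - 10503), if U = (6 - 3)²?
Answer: -121658308344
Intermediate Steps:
U = 9 (U = 3² = 9)
B(K) = -1296 (B(K) = (4*(-1*6²))*9 = (4*(-1*36))*9 = (4*(-36))*9 = -144*9 = -1296)
(-24273 - 48615)*(B(5)² - 10503) = (-24273 - 48615)*((-1296)² - 10503) = -72888*(1679616 - 10503) = -72888*1669113 = -121658308344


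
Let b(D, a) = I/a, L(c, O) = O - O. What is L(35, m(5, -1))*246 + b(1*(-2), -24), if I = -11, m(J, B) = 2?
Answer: 11/24 ≈ 0.45833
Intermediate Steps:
L(c, O) = 0
b(D, a) = -11/a
L(35, m(5, -1))*246 + b(1*(-2), -24) = 0*246 - 11/(-24) = 0 - 11*(-1/24) = 0 + 11/24 = 11/24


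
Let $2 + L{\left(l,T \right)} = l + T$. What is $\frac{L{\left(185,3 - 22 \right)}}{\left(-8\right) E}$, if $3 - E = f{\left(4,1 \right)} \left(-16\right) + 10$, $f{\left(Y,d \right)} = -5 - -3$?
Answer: $\frac{41}{78} \approx 0.52564$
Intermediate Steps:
$f{\left(Y,d \right)} = -2$ ($f{\left(Y,d \right)} = -5 + 3 = -2$)
$E = -39$ ($E = 3 - \left(\left(-2\right) \left(-16\right) + 10\right) = 3 - \left(32 + 10\right) = 3 - 42 = -39$)
$L{\left(l,T \right)} = -2 + T + l$ ($L{\left(l,T \right)} = -2 + \left(l + T\right) = -2 + \left(T + l\right) = -2 + T + l$)
$\frac{L{\left(185,3 - 22 \right)}}{\left(-8\right) E} = \frac{-2 + \left(3 - 22\right) + 185}{\left(-8\right) \left(-39\right)} = \frac{-2 + \left(3 - 22\right) + 185}{312} = \left(-2 - 19 + 185\right) \frac{1}{312} = 164 \cdot \frac{1}{312} = \frac{41}{78}$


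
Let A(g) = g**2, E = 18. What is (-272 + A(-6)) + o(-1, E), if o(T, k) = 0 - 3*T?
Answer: -233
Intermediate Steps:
o(T, k) = -3*T
(-272 + A(-6)) + o(-1, E) = (-272 + (-6)**2) - 3*(-1) = (-272 + 36) + 3 = -236 + 3 = -233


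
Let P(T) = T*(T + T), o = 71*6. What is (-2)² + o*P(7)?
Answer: 41752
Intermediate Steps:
o = 426
P(T) = 2*T² (P(T) = T*(2*T) = 2*T²)
(-2)² + o*P(7) = (-2)² + 426*(2*7²) = 4 + 426*(2*49) = 4 + 426*98 = 4 + 41748 = 41752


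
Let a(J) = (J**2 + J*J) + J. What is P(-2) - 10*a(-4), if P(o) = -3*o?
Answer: -274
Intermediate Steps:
a(J) = J + 2*J**2 (a(J) = (J**2 + J**2) + J = 2*J**2 + J = J + 2*J**2)
P(-2) - 10*a(-4) = -3*(-2) - (-40)*(1 + 2*(-4)) = 6 - (-40)*(1 - 8) = 6 - (-40)*(-7) = 6 - 10*28 = 6 - 280 = -274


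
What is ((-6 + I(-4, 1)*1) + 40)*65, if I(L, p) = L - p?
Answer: 1885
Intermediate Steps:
((-6 + I(-4, 1)*1) + 40)*65 = ((-6 + (-4 - 1*1)*1) + 40)*65 = ((-6 + (-4 - 1)*1) + 40)*65 = ((-6 - 5*1) + 40)*65 = ((-6 - 5) + 40)*65 = (-11 + 40)*65 = 29*65 = 1885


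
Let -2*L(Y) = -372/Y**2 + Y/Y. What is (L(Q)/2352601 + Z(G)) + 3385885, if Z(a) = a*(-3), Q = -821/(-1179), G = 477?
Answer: 10733792684468531239/3171499061282 ≈ 3.3845e+6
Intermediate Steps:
Q = 821/1179 (Q = -821*(-1/1179) = 821/1179 ≈ 0.69635)
Z(a) = -3*a
L(Y) = -1/2 + 186/Y**2 (L(Y) = -(-372/Y**2 + Y/Y)/2 = -(-372/Y**2 + 1)/2 = -(1 - 372/Y**2)/2 = -1/2 + 186/Y**2)
(L(Q)/2352601 + Z(G)) + 3385885 = ((-1/2 + 186/(821/1179)**2)/2352601 - 3*477) + 3385885 = ((-1/2 + 186*(1390041/674041))*(1/2352601) - 1431) + 3385885 = ((-1/2 + 258547626/674041)*(1/2352601) - 1431) + 3385885 = ((516421211/1348082)*(1/2352601) - 1431) + 3385885 = (516421211/3171499061282 - 1431) + 3385885 = -4538414640273331/3171499061282 + 3385885 = 10733792684468531239/3171499061282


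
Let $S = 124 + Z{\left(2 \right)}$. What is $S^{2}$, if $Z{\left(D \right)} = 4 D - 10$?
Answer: $14884$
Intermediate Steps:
$Z{\left(D \right)} = -10 + 4 D$
$S = 122$ ($S = 124 + \left(-10 + 4 \cdot 2\right) = 124 + \left(-10 + 8\right) = 124 - 2 = 122$)
$S^{2} = 122^{2} = 14884$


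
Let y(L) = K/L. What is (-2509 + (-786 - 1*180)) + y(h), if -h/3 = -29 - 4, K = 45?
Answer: -38220/11 ≈ -3474.5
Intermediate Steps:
h = 99 (h = -3*(-29 - 4) = -3*(-33) = 99)
y(L) = 45/L
(-2509 + (-786 - 1*180)) + y(h) = (-2509 + (-786 - 1*180)) + 45/99 = (-2509 + (-786 - 180)) + 45*(1/99) = (-2509 - 966) + 5/11 = -3475 + 5/11 = -38220/11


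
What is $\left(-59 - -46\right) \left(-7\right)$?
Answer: $91$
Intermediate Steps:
$\left(-59 - -46\right) \left(-7\right) = \left(-59 + \left(-4 + 50\right)\right) \left(-7\right) = \left(-59 + 46\right) \left(-7\right) = \left(-13\right) \left(-7\right) = 91$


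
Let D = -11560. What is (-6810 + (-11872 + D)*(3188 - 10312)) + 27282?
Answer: 166950040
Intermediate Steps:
(-6810 + (-11872 + D)*(3188 - 10312)) + 27282 = (-6810 + (-11872 - 11560)*(3188 - 10312)) + 27282 = (-6810 - 23432*(-7124)) + 27282 = (-6810 + 166929568) + 27282 = 166922758 + 27282 = 166950040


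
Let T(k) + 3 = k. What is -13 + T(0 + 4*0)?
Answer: -16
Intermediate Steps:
T(k) = -3 + k
-13 + T(0 + 4*0) = -13 + (-3 + (0 + 4*0)) = -13 + (-3 + (0 + 0)) = -13 + (-3 + 0) = -13 - 3 = -16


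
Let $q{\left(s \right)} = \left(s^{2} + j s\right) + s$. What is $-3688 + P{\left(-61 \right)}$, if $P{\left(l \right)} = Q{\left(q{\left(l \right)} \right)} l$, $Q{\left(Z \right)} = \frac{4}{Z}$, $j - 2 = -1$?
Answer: $- \frac{217596}{59} \approx -3688.1$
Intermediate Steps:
$j = 1$ ($j = 2 - 1 = 1$)
$q{\left(s \right)} = s^{2} + 2 s$ ($q{\left(s \right)} = \left(s^{2} + 1 s\right) + s = \left(s^{2} + s\right) + s = \left(s + s^{2}\right) + s = s^{2} + 2 s$)
$P{\left(l \right)} = \frac{4}{2 + l}$ ($P{\left(l \right)} = \frac{4}{l \left(2 + l\right)} l = \frac{4}{2 + l}$)
$-3688 + P{\left(-61 \right)} = -3688 + \frac{4}{2 - 61} = -3688 + \frac{4}{-59} = -3688 + 4 \left(- \frac{1}{59}\right) = -3688 - \frac{4}{59} = - \frac{217596}{59}$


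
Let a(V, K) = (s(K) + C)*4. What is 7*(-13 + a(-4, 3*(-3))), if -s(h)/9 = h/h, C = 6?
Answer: -175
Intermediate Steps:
s(h) = -9 (s(h) = -9*h/h = -9*1 = -9)
a(V, K) = -12 (a(V, K) = (-9 + 6)*4 = -3*4 = -12)
7*(-13 + a(-4, 3*(-3))) = 7*(-13 - 12) = 7*(-25) = -175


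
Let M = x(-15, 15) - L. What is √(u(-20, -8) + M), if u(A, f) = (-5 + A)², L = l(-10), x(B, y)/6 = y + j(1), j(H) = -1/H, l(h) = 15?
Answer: √694 ≈ 26.344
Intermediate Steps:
x(B, y) = -6 + 6*y (x(B, y) = 6*(y - 1/1) = 6*(y - 1*1) = 6*(y - 1) = 6*(-1 + y) = -6 + 6*y)
L = 15
M = 69 (M = (-6 + 6*15) - 1*15 = (-6 + 90) - 15 = 84 - 15 = 69)
√(u(-20, -8) + M) = √((-5 - 20)² + 69) = √((-25)² + 69) = √(625 + 69) = √694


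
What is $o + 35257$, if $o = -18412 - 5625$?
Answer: $11220$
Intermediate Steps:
$o = -24037$
$o + 35257 = -24037 + 35257 = 11220$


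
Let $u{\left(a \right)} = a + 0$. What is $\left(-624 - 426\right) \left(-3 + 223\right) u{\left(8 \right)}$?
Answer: $-1848000$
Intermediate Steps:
$u{\left(a \right)} = a$
$\left(-624 - 426\right) \left(-3 + 223\right) u{\left(8 \right)} = \left(-624 - 426\right) \left(-3 + 223\right) 8 = \left(-1050\right) 220 \cdot 8 = \left(-231000\right) 8 = -1848000$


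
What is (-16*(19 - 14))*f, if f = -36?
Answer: 2880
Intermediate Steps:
(-16*(19 - 14))*f = -16*(19 - 14)*(-36) = -16*5*(-36) = -80*(-36) = 2880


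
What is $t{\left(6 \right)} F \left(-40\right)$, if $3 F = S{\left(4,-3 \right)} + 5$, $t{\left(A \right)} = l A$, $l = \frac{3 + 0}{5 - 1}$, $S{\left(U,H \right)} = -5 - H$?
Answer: $-180$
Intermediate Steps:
$l = \frac{3}{4} \approx 0.75$
$t{\left(A \right)} = \frac{3 A}{4}$
$F = 1$ ($F = \frac{\left(-5 - -3\right) + 5}{3} = \frac{\left(-5 + 3\right) + 5}{3} = \frac{-2 + 5}{3} = \frac{1}{3} \cdot 3 = 1$)
$t{\left(6 \right)} F \left(-40\right) = \frac{3}{4} \cdot 6 \cdot 1 \left(-40\right) = \frac{9}{2} \cdot 1 \left(-40\right) = \frac{9}{2} \left(-40\right) = -180$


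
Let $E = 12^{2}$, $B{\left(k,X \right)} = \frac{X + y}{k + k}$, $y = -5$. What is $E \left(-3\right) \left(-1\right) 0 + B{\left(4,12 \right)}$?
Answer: $\frac{7}{8} \approx 0.875$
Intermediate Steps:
$B{\left(k,X \right)} = \frac{-5 + X}{2 k}$ ($B{\left(k,X \right)} = \frac{X - 5}{k + k} = \frac{-5 + X}{2 k}$)
$E = 144$
$E \left(-3\right) \left(-1\right) 0 + B{\left(4,12 \right)} = 144 \left(-3\right) \left(-1\right) 0 + \frac{-5 + 12}{2 \cdot 4} = 144 \cdot 3 \cdot 0 + \frac{1}{2} \cdot \frac{1}{4} \cdot 7 = 144 \cdot 0 + \frac{7}{8} = 0 + \frac{7}{8} = \frac{7}{8}$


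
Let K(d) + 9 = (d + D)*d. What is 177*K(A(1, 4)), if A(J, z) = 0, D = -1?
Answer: -1593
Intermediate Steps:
K(d) = -9 + d*(-1 + d) (K(d) = -9 + (d - 1)*d = -9 + (-1 + d)*d = -9 + d*(-1 + d))
177*K(A(1, 4)) = 177*(-9 + 0² - 1*0) = 177*(-9 + 0 + 0) = 177*(-9) = -1593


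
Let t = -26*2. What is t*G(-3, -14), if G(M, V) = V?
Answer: 728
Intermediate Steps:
t = -52
t*G(-3, -14) = -52*(-14) = 728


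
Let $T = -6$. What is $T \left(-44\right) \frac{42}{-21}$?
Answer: $-528$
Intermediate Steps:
$T \left(-44\right) \frac{42}{-21} = \left(-6\right) \left(-44\right) \frac{42}{-21} = 264 \cdot 42 \left(- \frac{1}{21}\right) = 264 \left(-2\right) = -528$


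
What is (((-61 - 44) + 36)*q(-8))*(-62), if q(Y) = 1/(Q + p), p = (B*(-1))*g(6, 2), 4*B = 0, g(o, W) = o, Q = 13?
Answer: 4278/13 ≈ 329.08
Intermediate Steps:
B = 0 (B = (¼)*0 = 0)
p = 0 (p = (0*(-1))*6 = 0*6 = 0)
q(Y) = 1/13 (q(Y) = 1/(13 + 0) = 1/13)
(((-61 - 44) + 36)*q(-8))*(-62) = (((-61 - 44) + 36)*(1/13))*(-62) = ((-105 + 36)*(1/13))*(-62) = -69*1/13*(-62) = -69/13*(-62) = 4278/13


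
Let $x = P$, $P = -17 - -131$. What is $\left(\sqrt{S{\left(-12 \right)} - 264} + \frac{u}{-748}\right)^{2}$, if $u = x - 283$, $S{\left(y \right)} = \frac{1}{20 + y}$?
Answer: $- \frac{147610557}{559504} + \frac{169 i \sqrt{4222}}{1496} \approx -263.82 + 7.3403 i$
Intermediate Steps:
$P = 114$ ($P = -17 + 131 = 114$)
$x = 114$
$u = -169$ ($u = 114 - 283 = -169$)
$\left(\sqrt{S{\left(-12 \right)} - 264} + \frac{u}{-748}\right)^{2} = \left(\sqrt{\frac{1}{20 - 12} - 264} - \frac{169}{-748}\right)^{2} = \left(\sqrt{\frac{1}{8} - 264} - - \frac{169}{748}\right)^{2} = \left(\sqrt{\frac{1}{8} - 264} + \frac{169}{748}\right)^{2} = \left(\sqrt{- \frac{2111}{8}} + \frac{169}{748}\right)^{2} = \left(\frac{i \sqrt{4222}}{4} + \frac{169}{748}\right)^{2} = \left(\frac{169}{748} + \frac{i \sqrt{4222}}{4}\right)^{2}$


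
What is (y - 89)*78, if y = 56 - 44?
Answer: -6006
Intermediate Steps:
y = 12
(y - 89)*78 = (12 - 89)*78 = -77*78 = -6006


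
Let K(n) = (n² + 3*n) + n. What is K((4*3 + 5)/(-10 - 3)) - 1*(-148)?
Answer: 24417/169 ≈ 144.48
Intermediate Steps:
K(n) = n² + 4*n
K((4*3 + 5)/(-10 - 3)) - 1*(-148) = ((4*3 + 5)/(-10 - 3))*(4 + (4*3 + 5)/(-10 - 3)) - 1*(-148) = ((12 + 5)/(-13))*(4 + (12 + 5)/(-13)) + 148 = (17*(-1/13))*(4 + 17*(-1/13)) + 148 = -17*(4 - 17/13)/13 + 148 = -17/13*35/13 + 148 = -595/169 + 148 = 24417/169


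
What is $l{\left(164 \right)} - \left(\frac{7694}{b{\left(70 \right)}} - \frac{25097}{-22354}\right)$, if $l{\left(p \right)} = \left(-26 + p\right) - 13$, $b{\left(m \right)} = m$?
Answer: $\frac{10924517}{782390} \approx 13.963$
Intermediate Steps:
$l{\left(p \right)} = -39 + p$
$l{\left(164 \right)} - \left(\frac{7694}{b{\left(70 \right)}} - \frac{25097}{-22354}\right) = \left(-39 + 164\right) - \left(\frac{7694}{70} - \frac{25097}{-22354}\right) = 125 - \left(7694 \cdot \frac{1}{70} - - \frac{25097}{22354}\right) = 125 - \left(\frac{3847}{35} + \frac{25097}{22354}\right) = 125 - \frac{86874233}{782390} = \frac{10924517}{782390}$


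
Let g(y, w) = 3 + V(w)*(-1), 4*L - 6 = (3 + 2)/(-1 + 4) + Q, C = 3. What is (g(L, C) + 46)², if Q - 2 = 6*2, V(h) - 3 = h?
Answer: 1849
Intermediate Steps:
V(h) = 3 + h
Q = 14 (Q = 2 + 6*2 = 2 + 12 = 14)
L = 65/12 (L = 3/2 + ((3 + 2)/(-1 + 4) + 14)/4 = 3/2 + (5/3 + 14)/4 = 3/2 + (¼)*(47/3) = 3/2 + 47/12 = 65/12 ≈ 5.4167)
g(y, w) = -w (g(y, w) = 3 + (3 + w)*(-1) = 3 + (-3 - w) = -w)
(g(L, C) + 46)² = (-1*3 + 46)² = (-3 + 46)² = 43² = 1849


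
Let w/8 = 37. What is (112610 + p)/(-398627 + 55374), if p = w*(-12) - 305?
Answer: -108753/343253 ≈ -0.31683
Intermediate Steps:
w = 296 (w = 8*37 = 296)
p = -3857 (p = 296*(-12) - 305 = -3552 - 305 = -3857)
(112610 + p)/(-398627 + 55374) = (112610 - 3857)/(-398627 + 55374) = 108753/(-343253) = 108753*(-1/343253) = -108753/343253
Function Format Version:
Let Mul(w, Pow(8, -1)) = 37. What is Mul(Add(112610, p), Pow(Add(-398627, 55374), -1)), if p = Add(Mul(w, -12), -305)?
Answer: Rational(-108753, 343253) ≈ -0.31683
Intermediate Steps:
w = 296 (w = Mul(8, 37) = 296)
p = -3857 (p = Add(Mul(296, -12), -305) = Add(-3552, -305) = -3857)
Mul(Add(112610, p), Pow(Add(-398627, 55374), -1)) = Mul(Add(112610, -3857), Pow(Add(-398627, 55374), -1)) = Mul(108753, Pow(-343253, -1)) = Mul(108753, Rational(-1, 343253)) = Rational(-108753, 343253)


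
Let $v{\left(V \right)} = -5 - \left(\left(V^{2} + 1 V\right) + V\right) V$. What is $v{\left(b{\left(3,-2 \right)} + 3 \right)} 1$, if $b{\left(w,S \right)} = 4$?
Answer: $-446$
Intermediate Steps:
$v{\left(V \right)} = -5 - V \left(V^{2} + 2 V\right)$ ($v{\left(V \right)} = -5 - \left(\left(V^{2} + V\right) + V\right) V = -5 - \left(\left(V + V^{2}\right) + V\right) V = -5 - \left(V^{2} + 2 V\right) V = -5 - V \left(V^{2} + 2 V\right)$)
$v{\left(b{\left(3,-2 \right)} + 3 \right)} 1 = \left(-5 - \left(4 + 3\right)^{3} - 2 \left(4 + 3\right)^{2}\right) 1 = \left(-5 - 7^{3} - 2 \cdot 7^{2}\right) 1 = \left(-5 - 343 - 98\right) 1 = \left(-446\right) 1 = -446$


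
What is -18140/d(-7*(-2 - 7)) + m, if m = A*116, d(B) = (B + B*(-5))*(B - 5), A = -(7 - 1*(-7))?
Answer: -5929561/3654 ≈ -1622.8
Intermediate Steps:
A = -14 (A = -(7 + 7) = -1*14 = -14)
d(B) = -4*B*(-5 + B) (d(B) = (B - 5*B)*(-5 + B) = (-4*B)*(-5 + B) = -4*B*(-5 + B))
m = -1624 (m = -14*116 = -1624)
-18140/d(-7*(-2 - 7)) + m = -18140*(-1/(28*(-2 - 7)*(5 - (-7)*(-2 - 7)))) - 1624 = -18140*1/(252*(5 - (-7)*(-9))) - 1624 = -18140*1/(252*(5 - 1*63)) - 1624 = -18140*1/(252*(5 - 63)) - 1624 = -18140/(4*63*(-58)) - 1624 = -18140/(-14616) - 1624 = -18140*(-1/14616) - 1624 = 4535/3654 - 1624 = -5929561/3654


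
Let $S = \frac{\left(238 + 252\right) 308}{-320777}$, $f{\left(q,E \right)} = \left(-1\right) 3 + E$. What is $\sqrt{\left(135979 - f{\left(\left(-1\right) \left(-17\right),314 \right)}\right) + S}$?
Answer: $\frac{2 \sqrt{3489975419520283}}{320777} \approx 368.33$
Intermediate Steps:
$f{\left(q,E \right)} = -3 + E$
$S = - \frac{150920}{320777}$ ($S = 490 \cdot 308 \left(- \frac{1}{320777}\right) = 150920 \left(- \frac{1}{320777}\right) = - \frac{150920}{320777} \approx -0.47048$)
$\sqrt{\left(135979 - f{\left(\left(-1\right) \left(-17\right),314 \right)}\right) + S} = \sqrt{\left(135979 - \left(-3 + 314\right)\right) - \frac{150920}{320777}} = \sqrt{\left(135979 - 311\right) - \frac{150920}{320777}} = \sqrt{135668 - \frac{150920}{320777}} = \sqrt{\frac{43519023116}{320777}} = \frac{2 \sqrt{3489975419520283}}{320777}$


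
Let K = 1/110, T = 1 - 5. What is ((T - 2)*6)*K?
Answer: -18/55 ≈ -0.32727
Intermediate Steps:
T = -4
K = 1/110 ≈ 0.0090909
((T - 2)*6)*K = ((-4 - 2)*6)*(1/110) = -6*6*(1/110) = -36*1/110 = -18/55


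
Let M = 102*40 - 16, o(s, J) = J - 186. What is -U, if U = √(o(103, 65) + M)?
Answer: -√3943 ≈ -62.793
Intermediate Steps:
o(s, J) = -186 + J
M = 4064 (M = 4080 - 16 = 4064)
U = √3943 (U = √((-186 + 65) + 4064) = √(-121 + 4064) = √3943 ≈ 62.793)
-U = -√3943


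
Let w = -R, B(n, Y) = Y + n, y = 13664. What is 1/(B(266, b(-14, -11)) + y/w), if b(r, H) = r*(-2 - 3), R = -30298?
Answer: 15149/5096896 ≈ 0.0029722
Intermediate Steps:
b(r, H) = -5*r (b(r, H) = r*(-5) = -5*r)
w = 30298 (w = -1*(-30298) = 30298)
1/(B(266, b(-14, -11)) + y/w) = 1/((-5*(-14) + 266) + 13664/30298) = 1/((70 + 266) + 13664*(1/30298)) = 1/(336 + 6832/15149) = 1/(5096896/15149) = 15149/5096896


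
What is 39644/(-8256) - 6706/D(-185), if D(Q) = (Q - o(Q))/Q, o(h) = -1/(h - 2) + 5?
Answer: -479187908221/73335984 ≈ -6534.1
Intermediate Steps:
o(h) = 5 - 1/(-2 + h) (o(h) = -1/(-2 + h) + 5 = 5 - 1/(-2 + h))
D(Q) = (Q - (-11 + 5*Q)/(-2 + Q))/Q
39644/(-8256) - 6706/D(-185) = 39644/(-8256) - 6706*(-185*(-2 - 185)/(11 + (-185)**2 - 7*(-185))) = 39644*(-1/8256) - 6706*34595/(11 + 34225 + 1295) = -9911/2064 - 6706/((-1/185*(-1/187)*35531)) = -9911/2064 - 6706/35531/34595 = -9911/2064 - 6706*34595/35531 = -9911/2064 - 231994070/35531 = -479187908221/73335984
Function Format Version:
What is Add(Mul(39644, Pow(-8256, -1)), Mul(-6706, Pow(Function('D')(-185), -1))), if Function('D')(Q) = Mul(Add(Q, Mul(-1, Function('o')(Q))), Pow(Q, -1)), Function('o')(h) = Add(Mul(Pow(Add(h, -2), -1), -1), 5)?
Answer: Rational(-479187908221, 73335984) ≈ -6534.1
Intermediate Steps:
Function('o')(h) = Add(5, Mul(-1, Pow(Add(-2, h), -1))) (Function('o')(h) = Add(Mul(Pow(Add(-2, h), -1), -1), 5) = Add(Mul(-1, Pow(Add(-2, h), -1)), 5) = Add(5, Mul(-1, Pow(Add(-2, h), -1))))
Function('D')(Q) = Mul(Pow(Q, -1), Add(Q, Mul(-1, Pow(Add(-2, Q), -1), Add(-11, Mul(5, Q))))) (Function('D')(Q) = Mul(Add(Q, Mul(-1, Mul(Pow(Add(-2, Q), -1), Add(-11, Mul(5, Q))))), Pow(Q, -1)) = Mul(Add(Q, Mul(-1, Pow(Add(-2, Q), -1), Add(-11, Mul(5, Q)))), Pow(Q, -1)) = Mul(Pow(Q, -1), Add(Q, Mul(-1, Pow(Add(-2, Q), -1), Add(-11, Mul(5, Q))))))
Add(Mul(39644, Pow(-8256, -1)), Mul(-6706, Pow(Function('D')(-185), -1))) = Add(Mul(39644, Pow(-8256, -1)), Mul(-6706, Pow(Mul(Pow(-185, -1), Pow(Add(-2, -185), -1), Add(11, Pow(-185, 2), Mul(-7, -185))), -1))) = Add(Mul(39644, Rational(-1, 8256)), Mul(-6706, Pow(Mul(Rational(-1, 185), Pow(-187, -1), Add(11, 34225, 1295)), -1))) = Add(Rational(-9911, 2064), Mul(-6706, Pow(Mul(Rational(-1, 185), Rational(-1, 187), 35531), -1))) = Add(Rational(-9911, 2064), Mul(-6706, Pow(Rational(35531, 34595), -1))) = Add(Rational(-9911, 2064), Mul(-6706, Rational(34595, 35531))) = Add(Rational(-9911, 2064), Rational(-231994070, 35531)) = Rational(-479187908221, 73335984)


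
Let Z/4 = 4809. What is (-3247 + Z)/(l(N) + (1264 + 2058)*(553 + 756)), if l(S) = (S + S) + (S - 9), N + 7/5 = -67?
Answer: 79945/21741419 ≈ 0.0036771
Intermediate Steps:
Z = 19236 (Z = 4*4809 = 19236)
N = -342/5 (N = -7/5 - 67 = -342/5 ≈ -68.400)
l(S) = -9 + 3*S (l(S) = 2*S + (-9 + S) = -9 + 3*S)
(-3247 + Z)/(l(N) + (1264 + 2058)*(553 + 756)) = (-3247 + 19236)/((-9 + 3*(-342/5)) + (1264 + 2058)*(553 + 756)) = 15989/((-9 - 1026/5) + 3322*1309) = 15989/(-1071/5 + 4348498) = 15989/(21741419/5) = 15989*(5/21741419) = 79945/21741419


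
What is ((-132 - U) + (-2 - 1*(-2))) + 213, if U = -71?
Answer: 152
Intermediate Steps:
((-132 - U) + (-2 - 1*(-2))) + 213 = ((-132 - 1*(-71)) + (-2 - 1*(-2))) + 213 = ((-132 + 71) + (-2 + 2)) + 213 = (-61 + 0) + 213 = -61 + 213 = 152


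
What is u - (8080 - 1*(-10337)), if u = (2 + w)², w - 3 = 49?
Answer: -15501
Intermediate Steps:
w = 52 (w = 3 + 49 = 52)
u = 2916 (u = (2 + 52)² = 54² = 2916)
u - (8080 - 1*(-10337)) = 2916 - (8080 - 1*(-10337)) = 2916 - (8080 + 10337) = 2916 - 1*18417 = 2916 - 18417 = -15501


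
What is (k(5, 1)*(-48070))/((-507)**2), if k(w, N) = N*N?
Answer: -48070/257049 ≈ -0.18701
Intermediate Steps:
k(w, N) = N**2
(k(5, 1)*(-48070))/((-507)**2) = (1**2*(-48070))/((-507)**2) = (1*(-48070))/257049 = -48070*1/257049 = -48070/257049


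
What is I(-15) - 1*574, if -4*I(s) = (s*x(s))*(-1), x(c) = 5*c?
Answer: -1171/4 ≈ -292.75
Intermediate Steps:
I(s) = 5*s²/4 (I(s) = -s*(5*s)*(-1)/4 = -5*s²*(-1)/4 = -(-5)*s²/4 = 5*s²/4)
I(-15) - 1*574 = (5/4)*(-15)² - 1*574 = (5/4)*225 - 574 = 1125/4 - 574 = -1171/4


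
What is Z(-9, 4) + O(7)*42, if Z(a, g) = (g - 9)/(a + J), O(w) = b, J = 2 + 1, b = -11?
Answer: -2767/6 ≈ -461.17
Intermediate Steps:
J = 3
O(w) = -11
Z(a, g) = (-9 + g)/(3 + a) (Z(a, g) = (g - 9)/(a + 3) = (-9 + g)/(3 + a))
Z(-9, 4) + O(7)*42 = (-9 + 4)/(3 - 9) - 11*42 = -5/(-6) - 462 = -⅙*(-5) - 462 = ⅚ - 462 = -2767/6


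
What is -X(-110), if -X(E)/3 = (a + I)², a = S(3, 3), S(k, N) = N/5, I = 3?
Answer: 972/25 ≈ 38.880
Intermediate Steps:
S(k, N) = N/5 (S(k, N) = N*(⅕) = N/5)
a = ⅗ (a = (⅕)*3 = ⅗ ≈ 0.60000)
X(E) = -972/25 (X(E) = -3*(⅗ + 3)² = -3*(18/5)² = -3*324/25 = -972/25)
-X(-110) = -1*(-972/25) = 972/25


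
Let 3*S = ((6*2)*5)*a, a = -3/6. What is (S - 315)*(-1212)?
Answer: 393900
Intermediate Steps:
a = -½ (a = -3*⅙ = -½ ≈ -0.50000)
S = -10 (S = (((6*2)*5)*(-½))/3 = ((12*5)*(-½))/3 = (60*(-½))/3 = (⅓)*(-30) = -10)
(S - 315)*(-1212) = (-10 - 315)*(-1212) = -325*(-1212) = 393900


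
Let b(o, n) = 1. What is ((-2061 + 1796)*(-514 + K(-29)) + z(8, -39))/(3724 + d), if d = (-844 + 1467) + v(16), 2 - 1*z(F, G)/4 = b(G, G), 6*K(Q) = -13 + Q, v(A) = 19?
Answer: 138069/4366 ≈ 31.624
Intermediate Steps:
K(Q) = -13/6 + Q/6 (K(Q) = (-13 + Q)/6 = -13/6 + Q/6)
z(F, G) = 4 (z(F, G) = 8 - 4*1 = 8 - 4 = 4)
d = 642 (d = (-844 + 1467) + 19 = 623 + 19 = 642)
((-2061 + 1796)*(-514 + K(-29)) + z(8, -39))/(3724 + d) = ((-2061 + 1796)*(-514 + (-13/6 + (1/6)*(-29))) + 4)/(3724 + 642) = (-265*(-514 + (-13/6 - 29/6)) + 4)/4366 = (-265*(-514 - 7) + 4)*(1/4366) = (-265*(-521) + 4)*(1/4366) = (138065 + 4)*(1/4366) = 138069*(1/4366) = 138069/4366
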